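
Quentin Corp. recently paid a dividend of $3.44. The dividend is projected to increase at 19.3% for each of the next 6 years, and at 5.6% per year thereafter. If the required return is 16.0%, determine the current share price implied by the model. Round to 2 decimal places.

$64.13

Two-stage DDM. Project D₁…D_6 at 0.193, terminal growth 0.056, discount at r = 0.16.
D_1 = 4.1039
D_2 = 4.8960
D_3 = 5.8409
D_4 = 6.9682
D_5 = 8.3131
D_6 = 9.9175
Terminal value at t=6: TV = D_7/(r−g) = 10.4729/(0.16−0.056) = 100.7005
P₀ = 4.1039/(1+0.16)^1 + 4.8960/(1+0.16)^2 + 5.8409/(1+0.16)^3 + 6.9682/(1+0.16)^4 + 8.3131/(1+0.16)^5 + 9.9175/(1+0.16)^6 + 100.7005/(1+0.16)^6 = 64.1271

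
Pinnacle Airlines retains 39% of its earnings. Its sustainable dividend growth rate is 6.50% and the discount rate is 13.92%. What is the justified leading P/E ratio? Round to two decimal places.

8.22

Payout ratio b = 1 − 0.39 = 0.61.
Justified leading P/E = b/(r−g) = 0.61/(0.1392−0.065) = 8.2210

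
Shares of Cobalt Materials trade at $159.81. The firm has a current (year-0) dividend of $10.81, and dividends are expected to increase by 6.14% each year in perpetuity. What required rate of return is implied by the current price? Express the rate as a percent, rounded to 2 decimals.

Rearranging the constant-growth DDM: r = D₁/P₀ + g.
D₁ = 10.81 × (1 + 0.0614) = 11.4737.
r = 11.4737 / 159.81 + 0.0614 = 0.07180 + 0.0614 = 0.13320

13.32%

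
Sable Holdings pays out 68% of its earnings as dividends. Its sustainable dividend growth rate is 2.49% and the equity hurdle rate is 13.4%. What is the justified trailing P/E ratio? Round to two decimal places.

Justified trailing P/E = b(1+g)/(r−g) = 0.68×(1+0.0249)/(0.134−0.0249) = 6.3880

6.39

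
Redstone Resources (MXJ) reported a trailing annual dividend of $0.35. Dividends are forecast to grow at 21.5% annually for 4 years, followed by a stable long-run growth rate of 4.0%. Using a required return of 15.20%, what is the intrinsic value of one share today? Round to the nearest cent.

Two-stage DDM. Project D₁…D_4 at 0.215, terminal growth 0.04, discount at r = 0.152.
D_1 = 0.4253
D_2 = 0.5167
D_3 = 0.6278
D_4 = 0.7627
Terminal value at t=4: TV = D_5/(r−g) = 0.7932/(0.152−0.04) = 7.0825
P₀ = 0.4253/(1+0.152)^1 + 0.5167/(1+0.152)^2 + 0.6278/(1+0.152)^3 + 0.7627/(1+0.152)^4 + 7.0825/(1+0.152)^4 = 5.6236

$5.62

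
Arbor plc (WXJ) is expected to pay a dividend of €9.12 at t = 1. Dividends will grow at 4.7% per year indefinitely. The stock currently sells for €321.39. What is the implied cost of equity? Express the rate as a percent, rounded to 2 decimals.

Rearranging the constant-growth DDM: r = D₁/P₀ + g.
r = 9.1200 / 321.39 + 0.047 = 0.02838 + 0.047 = 0.07538

7.54%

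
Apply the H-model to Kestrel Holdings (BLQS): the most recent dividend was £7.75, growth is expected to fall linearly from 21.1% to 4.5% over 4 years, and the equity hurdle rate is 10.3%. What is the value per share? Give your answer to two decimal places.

H-model: P₀ = D₀[(1+g_L) + H(g_S−g_L)]/(r−g_L), with H = 4/2 = 2.
P₀ = 7.75 × [(1+0.045) + 2×(0.211−0.045)] / (0.103−0.045)
   = 7.75 × 1.3770 / 0.058 = 183.9957

£184.00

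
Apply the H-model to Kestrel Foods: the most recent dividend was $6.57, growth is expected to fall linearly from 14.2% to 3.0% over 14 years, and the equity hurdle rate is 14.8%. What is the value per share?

H-model: P₀ = D₀[(1+g_L) + H(g_S−g_L)]/(r−g_L), with H = 14/2 = 7.
P₀ = 6.57 × [(1+0.03) + 7×(0.142−0.03)] / (0.148−0.03)
   = 6.57 × 1.8140 / 0.118 = 100.9998

$101.00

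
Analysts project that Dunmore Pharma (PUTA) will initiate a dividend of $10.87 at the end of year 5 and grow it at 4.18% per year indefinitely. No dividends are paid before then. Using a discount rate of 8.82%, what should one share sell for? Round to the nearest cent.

Deferred-dividend DDM. At t=4 the remaining stream is a growing perpetuity with first payment D_5 = 10.87.
V_4 = D_5/(r−g) = 10.87/(0.0882−0.0418) = 234.2672
P₀ = V_4/(1+r)^4 = 234.2672/(1+0.0882)^4 = 167.0616

$167.06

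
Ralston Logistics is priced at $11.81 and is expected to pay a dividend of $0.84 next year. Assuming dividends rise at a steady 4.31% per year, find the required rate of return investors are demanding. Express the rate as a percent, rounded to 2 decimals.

11.42%

Rearranging the constant-growth DDM: r = D₁/P₀ + g.
r = 0.8400 / 11.81 + 0.0431 = 0.07113 + 0.0431 = 0.11423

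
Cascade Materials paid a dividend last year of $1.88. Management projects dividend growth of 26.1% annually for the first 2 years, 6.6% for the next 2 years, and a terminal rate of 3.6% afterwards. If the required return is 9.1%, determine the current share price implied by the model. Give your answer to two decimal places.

$54.70

Three-stage DDM. Project D₁…D_4; terminal Gordon value at t=4 with g = 0.036; discount at r = 0.091.
D_1 = 2.3707
D_2 = 2.9894
D_3 = 3.1867
D_4 = 3.3971
TV_4 = 3.5193/(0.091−0.036) = 63.9881
P₀ = Σ Dₜ/(1+r)ᵗ + TV_4/(1+r)^4 = 54.7010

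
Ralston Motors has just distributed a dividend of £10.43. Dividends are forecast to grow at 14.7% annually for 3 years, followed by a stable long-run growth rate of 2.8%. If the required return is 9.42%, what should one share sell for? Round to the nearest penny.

£220.97

Two-stage DDM. Project D₁…D_3 at 0.147, terminal growth 0.028, discount at r = 0.0942.
D_1 = 11.9632
D_2 = 13.7218
D_3 = 15.7389
Terminal value at t=3: TV = D_4/(r−g) = 16.1796/(0.0942−0.028) = 244.4048
P₀ = 11.9632/(1+0.0942)^1 + 13.7218/(1+0.0942)^2 + 15.7389/(1+0.0942)^3 + 244.4048/(1+0.0942)^3 = 220.9685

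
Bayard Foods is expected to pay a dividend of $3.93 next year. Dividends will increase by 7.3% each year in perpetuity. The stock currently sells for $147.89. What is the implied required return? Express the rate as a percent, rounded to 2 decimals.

Rearranging the constant-growth DDM: r = D₁/P₀ + g.
r = 3.9300 / 147.89 + 0.073 = 0.02657 + 0.073 = 0.09957

9.96%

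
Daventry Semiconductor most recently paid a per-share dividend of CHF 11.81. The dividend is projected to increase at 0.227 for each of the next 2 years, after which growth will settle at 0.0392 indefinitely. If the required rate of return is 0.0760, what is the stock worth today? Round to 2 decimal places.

Two-stage DDM. Project D₁…D_2 at 0.227, terminal growth 0.0392, discount at r = 0.076.
D_1 = 14.4909
D_2 = 17.7803
Terminal value at t=2: TV = D_3/(r−g) = 18.4773/(0.076−0.0392) = 502.1001
P₀ = 14.4909/(1+0.076)^1 + 17.7803/(1+0.076)^2 + 502.1001/(1+0.076)^2 = 462.5010

CHF 462.50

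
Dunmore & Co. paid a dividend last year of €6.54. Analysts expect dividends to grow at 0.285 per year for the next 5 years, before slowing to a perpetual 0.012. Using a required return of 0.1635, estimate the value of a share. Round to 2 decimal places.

€116.27

Two-stage DDM. Project D₁…D_5 at 0.285, terminal growth 0.012, discount at r = 0.1635.
D_1 = 8.4039
D_2 = 10.7990
D_3 = 13.8767
D_4 = 17.8316
D_5 = 22.9136
Terminal value at t=5: TV = D_6/(r−g) = 23.1886/(0.1635−0.012) = 153.0598
P₀ = 8.4039/(1+0.1635)^1 + 10.7990/(1+0.1635)^2 + 13.8767/(1+0.1635)^3 + 17.8316/(1+0.1635)^4 + 22.9136/(1+0.1635)^5 + 153.0598/(1+0.1635)^5 = 116.2713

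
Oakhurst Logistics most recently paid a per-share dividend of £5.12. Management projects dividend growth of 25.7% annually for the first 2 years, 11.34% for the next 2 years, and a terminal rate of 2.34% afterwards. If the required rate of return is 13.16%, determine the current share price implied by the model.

£82.19

Three-stage DDM. Project D₁…D_4; terminal Gordon value at t=4 with g = 0.0234; discount at r = 0.1316.
D_1 = 6.4358
D_2 = 8.0899
D_3 = 9.0072
D_4 = 10.0287
TV_4 = 10.2633/(0.1316−0.0234) = 94.8552
P₀ = Σ Dₜ/(1+r)ᵗ + TV_4/(1+r)^4 = 82.1852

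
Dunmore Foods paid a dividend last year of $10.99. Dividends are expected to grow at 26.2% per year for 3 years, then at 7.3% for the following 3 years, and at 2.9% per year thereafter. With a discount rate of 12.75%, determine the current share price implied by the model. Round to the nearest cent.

Three-stage DDM. Project D₁…D_6; terminal Gordon value at t=6 with g = 0.029; discount at r = 0.1275.
D_1 = 13.8694
D_2 = 17.5032
D_3 = 22.0890
D_4 = 23.7015
D_5 = 25.4317
D_6 = 27.2882
TV_6 = 28.0796/(0.1275−0.029) = 285.0717
P₀ = Σ Dₜ/(1+r)ᵗ + TV_6/(1+r)^6 = 222.1425

$222.14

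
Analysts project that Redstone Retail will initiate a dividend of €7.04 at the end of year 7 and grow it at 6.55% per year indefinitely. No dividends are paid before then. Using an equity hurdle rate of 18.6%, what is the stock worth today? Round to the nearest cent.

€20.99

Deferred-dividend DDM. At t=6 the remaining stream is a growing perpetuity with first payment D_7 = 7.04.
V_6 = D_7/(r−g) = 7.04/(0.186−0.0655) = 58.4232
P₀ = V_6/(1+r)^6 = 58.4232/(1+0.186)^6 = 20.9931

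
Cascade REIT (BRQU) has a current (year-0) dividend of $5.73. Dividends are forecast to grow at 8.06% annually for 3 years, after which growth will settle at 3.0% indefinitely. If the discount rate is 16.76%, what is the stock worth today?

$48.75

Two-stage DDM. Project D₁…D_3 at 0.0806, terminal growth 0.03, discount at r = 0.1676.
D_1 = 6.1918
D_2 = 6.6909
D_3 = 7.2302
Terminal value at t=3: TV = D_4/(r−g) = 7.4471/(0.1676−0.03) = 54.1213
P₀ = 6.1918/(1+0.1676)^1 + 6.6909/(1+0.1676)^2 + 7.2302/(1+0.1676)^3 + 54.1213/(1+0.1676)^3 = 48.7537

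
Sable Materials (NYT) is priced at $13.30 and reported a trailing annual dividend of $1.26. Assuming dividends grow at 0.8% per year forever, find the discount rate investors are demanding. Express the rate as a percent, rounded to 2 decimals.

Rearranging the constant-growth DDM: r = D₁/P₀ + g.
D₁ = 1.26 × (1 + 0.008) = 1.2701.
r = 1.2701 / 13.30 + 0.008 = 0.09549 + 0.008 = 0.10349

10.35%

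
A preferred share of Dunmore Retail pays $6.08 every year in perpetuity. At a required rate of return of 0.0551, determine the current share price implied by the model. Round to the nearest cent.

Zero-growth DDM (perpetuity): P₀ = D/r = 6.08 / 0.0551 = 110.3448

$110.34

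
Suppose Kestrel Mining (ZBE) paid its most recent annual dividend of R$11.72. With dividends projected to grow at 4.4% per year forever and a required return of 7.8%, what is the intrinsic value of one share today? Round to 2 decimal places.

R$359.87

Gordon growth model: P₀ = D₁/(r − g). D₁ = 11.72 × (1 + 0.044) = 12.2357.
P₀ = 12.2357 / (0.078 − 0.044) = 12.2357 / 0.034 = 359.8729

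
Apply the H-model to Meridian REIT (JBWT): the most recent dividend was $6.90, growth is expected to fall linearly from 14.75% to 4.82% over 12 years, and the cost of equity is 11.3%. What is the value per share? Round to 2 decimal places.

$175.06

H-model: P₀ = D₀[(1+g_L) + H(g_S−g_L)]/(r−g_L), with H = 12/2 = 6.
P₀ = 6.90 × [(1+0.0482) + 6×(0.1475−0.0482)] / (0.113−0.0482)
   = 6.90 × 1.6440 / 0.0648 = 175.0556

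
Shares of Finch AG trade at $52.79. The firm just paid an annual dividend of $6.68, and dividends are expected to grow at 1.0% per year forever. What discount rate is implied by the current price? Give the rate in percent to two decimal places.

13.78%

Rearranging the constant-growth DDM: r = D₁/P₀ + g.
D₁ = 6.68 × (1 + 0.01) = 6.7468.
r = 6.7468 / 52.79 + 0.01 = 0.12780 + 0.01 = 0.13780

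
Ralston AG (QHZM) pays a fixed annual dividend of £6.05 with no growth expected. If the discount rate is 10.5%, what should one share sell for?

Zero-growth DDM (perpetuity): P₀ = D/r = 6.05 / 0.105 = 57.6190

£57.62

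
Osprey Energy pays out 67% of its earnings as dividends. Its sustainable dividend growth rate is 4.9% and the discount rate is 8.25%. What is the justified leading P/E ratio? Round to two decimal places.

20.00

Justified leading P/E = b/(r−g) = 0.67/(0.0825−0.049) = 20.0000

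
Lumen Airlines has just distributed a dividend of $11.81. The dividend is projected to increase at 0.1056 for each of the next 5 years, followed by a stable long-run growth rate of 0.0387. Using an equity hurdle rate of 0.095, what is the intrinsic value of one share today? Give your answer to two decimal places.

Two-stage DDM. Project D₁…D_5 at 0.1056, terminal growth 0.0387, discount at r = 0.095.
D_1 = 13.0571
D_2 = 14.4360
D_3 = 15.9604
D_4 = 17.6458
D_5 = 19.5092
Terminal value at t=5: TV = D_6/(r−g) = 20.2642/(0.095−0.0387) = 359.9331
P₀ = 13.0571/(1+0.095)^1 + 14.4360/(1+0.095)^2 + 15.9604/(1+0.095)^3 + 17.6458/(1+0.095)^4 + 19.5092/(1+0.095)^5 + 359.9331/(1+0.095)^5 = 289.4266

$289.43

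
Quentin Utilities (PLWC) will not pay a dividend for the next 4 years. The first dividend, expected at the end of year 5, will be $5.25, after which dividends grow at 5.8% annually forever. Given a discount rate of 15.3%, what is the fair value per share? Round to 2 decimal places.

Deferred-dividend DDM. At t=4 the remaining stream is a growing perpetuity with first payment D_5 = 5.25.
V_4 = D_5/(r−g) = 5.25/(0.153−0.058) = 55.2632
P₀ = V_4/(1+r)^4 = 55.2632/(1+0.153)^4 = 31.2693

$31.27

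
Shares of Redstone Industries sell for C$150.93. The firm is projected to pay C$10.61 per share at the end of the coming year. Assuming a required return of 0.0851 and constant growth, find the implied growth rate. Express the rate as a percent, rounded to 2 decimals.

From P₀ = D₁/(r − g), the implied growth is g = r − D₁/P₀.
g = 0.0851 − 10.61/150.93 = 0.0851 − 0.07030 = 0.01480

1.48%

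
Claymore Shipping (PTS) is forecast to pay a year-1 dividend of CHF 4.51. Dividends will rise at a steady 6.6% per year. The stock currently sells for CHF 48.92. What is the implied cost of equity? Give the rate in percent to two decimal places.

Rearranging the constant-growth DDM: r = D₁/P₀ + g.
r = 4.5100 / 48.92 + 0.066 = 0.09219 + 0.066 = 0.15819

15.82%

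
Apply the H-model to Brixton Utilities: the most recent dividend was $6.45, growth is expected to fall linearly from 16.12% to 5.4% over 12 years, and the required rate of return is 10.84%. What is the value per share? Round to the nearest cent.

$201.23

H-model: P₀ = D₀[(1+g_L) + H(g_S−g_L)]/(r−g_L), with H = 12/2 = 6.
P₀ = 6.45 × [(1+0.054) + 6×(0.1612−0.054)] / (0.1084−0.054)
   = 6.45 × 1.6972 / 0.0544 = 201.2305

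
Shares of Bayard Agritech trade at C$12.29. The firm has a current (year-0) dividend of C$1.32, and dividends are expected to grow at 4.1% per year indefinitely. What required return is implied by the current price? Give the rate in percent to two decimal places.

Rearranging the constant-growth DDM: r = D₁/P₀ + g.
D₁ = 1.32 × (1 + 0.041) = 1.3741.
r = 1.3741 / 12.29 + 0.041 = 0.11181 + 0.041 = 0.15281

15.28%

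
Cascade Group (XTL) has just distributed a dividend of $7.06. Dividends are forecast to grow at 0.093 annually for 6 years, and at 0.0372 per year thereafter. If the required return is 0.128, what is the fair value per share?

$104.74

Two-stage DDM. Project D₁…D_6 at 0.093, terminal growth 0.0372, discount at r = 0.128.
D_1 = 7.7166
D_2 = 8.4342
D_3 = 9.2186
D_4 = 10.0759
D_5 = 11.0130
D_6 = 12.0372
Terminal value at t=6: TV = D_7/(r−g) = 12.4850/(0.128−0.0372) = 137.4999
P₀ = 7.7166/(1+0.128)^1 + 8.4342/(1+0.128)^2 + 9.2186/(1+0.128)^3 + 10.0759/(1+0.128)^4 + 11.0130/(1+0.128)^5 + 12.0372/(1+0.128)^6 + 137.4999/(1+0.128)^6 = 104.7398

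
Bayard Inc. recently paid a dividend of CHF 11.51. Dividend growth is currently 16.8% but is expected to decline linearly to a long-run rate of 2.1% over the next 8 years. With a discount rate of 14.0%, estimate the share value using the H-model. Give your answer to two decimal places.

CHF 155.63

H-model: P₀ = D₀[(1+g_L) + H(g_S−g_L)]/(r−g_L), with H = 8/2 = 4.
P₀ = 11.51 × [(1+0.021) + 4×(0.168−0.021)] / (0.14−0.021)
   = 11.51 × 1.6090 / 0.119 = 155.6268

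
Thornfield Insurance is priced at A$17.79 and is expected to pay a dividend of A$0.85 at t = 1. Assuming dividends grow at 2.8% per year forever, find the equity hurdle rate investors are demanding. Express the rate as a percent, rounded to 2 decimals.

7.58%

Rearranging the constant-growth DDM: r = D₁/P₀ + g.
r = 0.8500 / 17.79 + 0.028 = 0.04778 + 0.028 = 0.07578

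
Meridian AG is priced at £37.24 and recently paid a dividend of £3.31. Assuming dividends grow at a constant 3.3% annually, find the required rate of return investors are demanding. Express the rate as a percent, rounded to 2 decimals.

12.48%

Rearranging the constant-growth DDM: r = D₁/P₀ + g.
D₁ = 3.31 × (1 + 0.033) = 3.4192.
r = 3.4192 / 37.24 + 0.033 = 0.09182 + 0.033 = 0.12482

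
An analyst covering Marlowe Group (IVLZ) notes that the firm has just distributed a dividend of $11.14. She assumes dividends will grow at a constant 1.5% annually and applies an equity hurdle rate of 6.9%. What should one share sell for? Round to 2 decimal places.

$209.39

Gordon growth model: P₀ = D₁/(r − g). D₁ = 11.14 × (1 + 0.015) = 11.3071.
P₀ = 11.3071 / (0.069 − 0.015) = 11.3071 / 0.054 = 209.3907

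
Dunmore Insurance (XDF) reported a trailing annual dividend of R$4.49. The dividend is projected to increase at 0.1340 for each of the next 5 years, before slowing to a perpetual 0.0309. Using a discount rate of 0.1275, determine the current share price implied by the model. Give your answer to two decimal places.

Two-stage DDM. Project D₁…D_5 at 0.134, terminal growth 0.0309, discount at r = 0.1275.
D_1 = 5.0917
D_2 = 5.7739
D_3 = 6.5477
D_4 = 7.4250
D_5 = 8.4200
Terminal value at t=5: TV = D_6/(r−g) = 8.6802/(0.1275−0.0309) = 89.8568
P₀ = 5.0917/(1+0.1275)^1 + 5.7739/(1+0.1275)^2 + 6.5477/(1+0.1275)^3 + 7.4250/(1+0.1275)^4 + 8.4200/(1+0.1275)^5 + 89.8568/(1+0.1275)^5 = 72.1550

R$72.16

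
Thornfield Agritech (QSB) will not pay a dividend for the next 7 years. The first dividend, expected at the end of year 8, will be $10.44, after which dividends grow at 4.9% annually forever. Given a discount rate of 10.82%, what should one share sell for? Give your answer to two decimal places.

$85.91

Deferred-dividend DDM. At t=7 the remaining stream is a growing perpetuity with first payment D_8 = 10.44.
V_7 = D_8/(r−g) = 10.44/(0.1082−0.049) = 176.3514
P₀ = V_7/(1+r)^7 = 176.3514/(1+0.1082)^7 = 85.9116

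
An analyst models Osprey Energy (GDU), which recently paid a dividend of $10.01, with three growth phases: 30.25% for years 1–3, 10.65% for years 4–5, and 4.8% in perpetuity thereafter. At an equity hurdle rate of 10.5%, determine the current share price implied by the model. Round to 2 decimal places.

$377.19

Three-stage DDM. Project D₁…D_5; terminal Gordon value at t=5 with g = 0.048; discount at r = 0.105.
D_1 = 13.0380
D_2 = 16.9820
D_3 = 22.1191
D_4 = 24.4748
D_5 = 27.0813
TV_5 = 28.3812/(0.105−0.048) = 497.9165
P₀ = Σ Dₜ/(1+r)ᵗ + TV_5/(1+r)^5 = 377.1907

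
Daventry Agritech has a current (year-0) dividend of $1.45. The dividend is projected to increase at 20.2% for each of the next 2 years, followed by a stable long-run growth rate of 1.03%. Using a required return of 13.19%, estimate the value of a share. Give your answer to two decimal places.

Two-stage DDM. Project D₁…D_2 at 0.202, terminal growth 0.0103, discount at r = 0.1319.
D_1 = 1.7429
D_2 = 2.0950
Terminal value at t=2: TV = D_3/(r−g) = 2.1165/(0.1319−0.0103) = 17.4058
P₀ = 1.7429/(1+0.1319)^1 + 2.0950/(1+0.1319)^2 + 17.4058/(1+0.1319)^2 = 16.7605

$16.76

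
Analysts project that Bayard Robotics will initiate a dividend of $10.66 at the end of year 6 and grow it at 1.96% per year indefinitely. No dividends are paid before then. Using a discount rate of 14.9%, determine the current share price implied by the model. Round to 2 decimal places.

Deferred-dividend DDM. At t=5 the remaining stream is a growing perpetuity with first payment D_6 = 10.66.
V_5 = D_6/(r−g) = 10.66/(0.149−0.0196) = 82.3802
P₀ = V_5/(1+r)^5 = 82.3802/(1+0.149)^5 = 41.1361

$41.14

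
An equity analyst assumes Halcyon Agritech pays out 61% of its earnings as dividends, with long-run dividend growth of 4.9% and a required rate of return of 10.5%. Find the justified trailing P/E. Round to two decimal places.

Justified trailing P/E = b(1+g)/(r−g) = 0.61×(1+0.049)/(0.105−0.049) = 11.4266

11.43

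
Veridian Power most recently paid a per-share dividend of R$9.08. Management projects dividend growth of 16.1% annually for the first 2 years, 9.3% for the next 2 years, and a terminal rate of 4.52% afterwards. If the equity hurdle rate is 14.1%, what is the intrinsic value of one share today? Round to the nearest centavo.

Three-stage DDM. Project D₁…D_4; terminal Gordon value at t=4 with g = 0.0452; discount at r = 0.141.
D_1 = 10.5419
D_2 = 12.2391
D_3 = 13.3774
D_4 = 14.6215
TV_4 = 15.2823/(0.141−0.0452) = 159.5234
P₀ = Σ Dₜ/(1+r)ᵗ + TV_4/(1+r)^4 = 130.3927

R$130.39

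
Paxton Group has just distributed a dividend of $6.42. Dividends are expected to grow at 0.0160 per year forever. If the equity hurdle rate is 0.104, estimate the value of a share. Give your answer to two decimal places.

Gordon growth model: P₀ = D₁/(r − g). D₁ = 6.42 × (1 + 0.016) = 6.5227.
P₀ = 6.5227 / (0.104 − 0.016) = 6.5227 / 0.088 = 74.1218

$74.12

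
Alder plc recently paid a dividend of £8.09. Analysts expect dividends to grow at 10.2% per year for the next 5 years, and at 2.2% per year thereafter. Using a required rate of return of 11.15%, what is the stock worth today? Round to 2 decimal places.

£127.92

Two-stage DDM. Project D₁…D_5 at 0.102, terminal growth 0.022, discount at r = 0.1115.
D_1 = 8.9152
D_2 = 9.8245
D_3 = 10.8266
D_4 = 11.9309
D_5 = 13.1479
Terminal value at t=5: TV = D_6/(r−g) = 13.4372/(0.1115−0.022) = 150.1358
P₀ = 8.9152/(1+0.1115)^1 + 9.8245/(1+0.1115)^2 + 10.8266/(1+0.1115)^3 + 11.9309/(1+0.1115)^4 + 13.1479/(1+0.1115)^5 + 150.1358/(1+0.1115)^5 = 127.9233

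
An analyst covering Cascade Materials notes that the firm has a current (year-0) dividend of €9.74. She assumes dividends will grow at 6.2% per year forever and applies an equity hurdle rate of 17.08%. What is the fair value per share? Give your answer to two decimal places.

€95.07

Gordon growth model: P₀ = D₁/(r − g). D₁ = 9.74 × (1 + 0.062) = 10.3439.
P₀ = 10.3439 / (0.1708 − 0.062) = 10.3439 / 0.1088 = 95.0724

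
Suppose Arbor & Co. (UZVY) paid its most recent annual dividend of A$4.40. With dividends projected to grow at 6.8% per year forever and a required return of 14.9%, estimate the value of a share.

Gordon growth model: P₀ = D₁/(r − g). D₁ = 4.40 × (1 + 0.068) = 4.6992.
P₀ = 4.6992 / (0.149 − 0.068) = 4.6992 / 0.081 = 58.0148

A$58.01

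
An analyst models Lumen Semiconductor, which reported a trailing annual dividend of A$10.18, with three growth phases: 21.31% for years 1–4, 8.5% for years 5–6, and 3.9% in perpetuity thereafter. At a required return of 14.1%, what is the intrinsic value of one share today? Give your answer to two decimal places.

A$191.51

Three-stage DDM. Project D₁…D_6; terminal Gordon value at t=6 with g = 0.039; discount at r = 0.141.
D_1 = 12.3494
D_2 = 14.9810
D_3 = 18.1735
D_4 = 22.0462
D_5 = 23.9202
D_6 = 25.9534
TV_6 = 26.9655/(0.141−0.039) = 264.3681
P₀ = Σ Dₜ/(1+r)ᵗ + TV_6/(1+r)^6 = 191.5138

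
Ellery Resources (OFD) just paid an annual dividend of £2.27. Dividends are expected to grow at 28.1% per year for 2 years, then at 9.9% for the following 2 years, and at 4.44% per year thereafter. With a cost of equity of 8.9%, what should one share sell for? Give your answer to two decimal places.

Three-stage DDM. Project D₁…D_4; terminal Gordon value at t=4 with g = 0.0444; discount at r = 0.089.
D_1 = 2.9079
D_2 = 3.7250
D_3 = 4.0938
D_4 = 4.4990
TV_4 = 4.6988/(0.089−0.0444) = 105.3541
P₀ = Σ Dₜ/(1+r)ᵗ + TV_4/(1+r)^4 = 87.0901

£87.09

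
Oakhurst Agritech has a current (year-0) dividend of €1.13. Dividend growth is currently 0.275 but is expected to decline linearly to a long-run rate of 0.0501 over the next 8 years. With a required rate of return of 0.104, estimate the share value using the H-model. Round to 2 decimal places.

€40.87

H-model: P₀ = D₀[(1+g_L) + H(g_S−g_L)]/(r−g_L), with H = 8/2 = 4.
P₀ = 1.13 × [(1+0.0501) + 4×(0.275−0.0501)] / (0.104−0.0501)
   = 1.13 × 1.9497 / 0.0539 = 40.8750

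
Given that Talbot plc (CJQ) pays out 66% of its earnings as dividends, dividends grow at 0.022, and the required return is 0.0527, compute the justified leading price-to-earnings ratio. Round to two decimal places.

Justified leading P/E = b/(r−g) = 0.66/(0.0527−0.022) = 21.4984

21.50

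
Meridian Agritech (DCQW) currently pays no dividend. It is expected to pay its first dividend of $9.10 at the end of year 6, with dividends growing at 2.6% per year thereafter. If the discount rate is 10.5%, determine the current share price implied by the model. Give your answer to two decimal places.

Deferred-dividend DDM. At t=5 the remaining stream is a growing perpetuity with first payment D_6 = 9.10.
V_5 = D_6/(r−g) = 9.10/(0.105−0.026) = 115.1899
P₀ = V_5/(1+r)^5 = 115.1899/(1+0.105)^5 = 69.9202

$69.92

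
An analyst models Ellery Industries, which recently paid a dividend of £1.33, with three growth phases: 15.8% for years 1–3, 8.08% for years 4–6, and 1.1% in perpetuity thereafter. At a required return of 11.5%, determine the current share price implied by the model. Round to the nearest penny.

Three-stage DDM. Project D₁…D_6; terminal Gordon value at t=6 with g = 0.011; discount at r = 0.115.
D_1 = 1.5401
D_2 = 1.7835
D_3 = 2.0653
D_4 = 2.2321
D_5 = 2.4125
D_6 = 2.6074
TV_6 = 2.6361/(0.115−0.011) = 25.3473
P₀ = Σ Dₜ/(1+r)ᵗ + TV_6/(1+r)^6 = 21.6979

£21.70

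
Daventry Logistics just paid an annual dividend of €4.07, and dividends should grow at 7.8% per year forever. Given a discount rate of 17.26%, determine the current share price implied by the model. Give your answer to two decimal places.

€46.38

Gordon growth model: P₀ = D₁/(r − g). D₁ = 4.07 × (1 + 0.078) = 4.3875.
P₀ = 4.3875 / (0.1726 − 0.078) = 4.3875 / 0.0946 = 46.3791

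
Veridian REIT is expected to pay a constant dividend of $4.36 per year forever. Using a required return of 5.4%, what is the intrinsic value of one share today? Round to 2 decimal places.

Zero-growth DDM (perpetuity): P₀ = D/r = 4.36 / 0.054 = 80.7407

$80.74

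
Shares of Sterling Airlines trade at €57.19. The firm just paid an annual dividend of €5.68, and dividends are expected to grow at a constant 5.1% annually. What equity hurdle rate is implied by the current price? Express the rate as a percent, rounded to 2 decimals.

Rearranging the constant-growth DDM: r = D₁/P₀ + g.
D₁ = 5.68 × (1 + 0.051) = 5.9697.
r = 5.9697 / 57.19 + 0.051 = 0.10438 + 0.051 = 0.15538

15.54%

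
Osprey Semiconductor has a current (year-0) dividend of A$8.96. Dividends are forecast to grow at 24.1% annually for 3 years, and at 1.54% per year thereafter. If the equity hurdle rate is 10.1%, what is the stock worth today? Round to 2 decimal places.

Two-stage DDM. Project D₁…D_3 at 0.241, terminal growth 0.0154, discount at r = 0.101.
D_1 = 11.1194
D_2 = 13.7991
D_3 = 17.1247
Terminal value at t=3: TV = D_4/(r−g) = 17.3884/(0.101−0.0154) = 203.1359
P₀ = 11.1194/(1+0.101)^1 + 13.7991/(1+0.101)^2 + 17.1247/(1+0.101)^3 + 203.1359/(1+0.101)^3 = 186.5174

A$186.52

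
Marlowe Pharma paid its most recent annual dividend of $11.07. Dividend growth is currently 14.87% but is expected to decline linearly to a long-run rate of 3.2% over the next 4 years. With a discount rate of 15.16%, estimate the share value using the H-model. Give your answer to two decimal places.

H-model: P₀ = D₀[(1+g_L) + H(g_S−g_L)]/(r−g_L), with H = 4/2 = 2.
P₀ = 11.07 × [(1+0.032) + 2×(0.1487−0.032)] / (0.1516−0.032)
   = 11.07 × 1.2654 / 0.1196 = 117.1236

$117.12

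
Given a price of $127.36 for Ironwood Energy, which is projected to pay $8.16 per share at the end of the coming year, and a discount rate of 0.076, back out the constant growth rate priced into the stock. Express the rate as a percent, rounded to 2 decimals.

1.19%

From P₀ = D₁/(r − g), the implied growth is g = r − D₁/P₀.
g = 0.076 − 8.16/127.36 = 0.076 − 0.06407 = 0.01193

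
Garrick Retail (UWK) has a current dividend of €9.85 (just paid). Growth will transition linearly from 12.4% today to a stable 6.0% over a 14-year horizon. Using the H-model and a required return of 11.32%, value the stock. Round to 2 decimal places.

€279.21

H-model: P₀ = D₀[(1+g_L) + H(g_S−g_L)]/(r−g_L), with H = 14/2 = 7.
P₀ = 9.85 × [(1+0.06) + 7×(0.124−0.06)] / (0.1132−0.06)
   = 9.85 × 1.5080 / 0.0532 = 279.2068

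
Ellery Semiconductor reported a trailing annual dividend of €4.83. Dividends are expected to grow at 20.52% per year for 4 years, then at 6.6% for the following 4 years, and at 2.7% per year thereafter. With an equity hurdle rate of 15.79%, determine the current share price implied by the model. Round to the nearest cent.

Three-stage DDM. Project D₁…D_8; terminal Gordon value at t=8 with g = 0.027; discount at r = 0.1579.
D_1 = 5.8211
D_2 = 7.0156
D_3 = 8.4552
D_4 = 10.1902
D_5 = 10.8628
D_6 = 11.5797
D_7 = 12.3440
D_8 = 13.1587
TV_8 = 13.5140/(0.1579−0.027) = 103.2389
P₀ = Σ Dₜ/(1+r)ᵗ + TV_8/(1+r)^8 = 71.8451

€71.85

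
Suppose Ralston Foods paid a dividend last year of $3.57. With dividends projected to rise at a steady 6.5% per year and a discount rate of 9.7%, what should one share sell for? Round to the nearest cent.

$118.81

Gordon growth model: P₀ = D₁/(r − g). D₁ = 3.57 × (1 + 0.065) = 3.8020.
P₀ = 3.8020 / (0.097 − 0.065) = 3.8020 / 0.032 = 118.8141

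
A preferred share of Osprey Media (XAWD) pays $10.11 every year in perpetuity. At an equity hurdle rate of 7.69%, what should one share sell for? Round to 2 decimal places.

Zero-growth DDM (perpetuity): P₀ = D/r = 10.11 / 0.0769 = 131.4694

$131.47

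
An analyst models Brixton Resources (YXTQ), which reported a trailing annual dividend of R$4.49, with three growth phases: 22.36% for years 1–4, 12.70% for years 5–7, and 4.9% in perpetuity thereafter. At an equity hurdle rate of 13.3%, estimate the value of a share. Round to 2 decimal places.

Three-stage DDM. Project D₁…D_7; terminal Gordon value at t=7 with g = 0.049; discount at r = 0.133.
D_1 = 5.4940
D_2 = 6.7224
D_3 = 8.2255
D_4 = 10.0648
D_5 = 11.3430
D_6 = 12.7836
D_7 = 14.4071
TV_7 = 15.1130/(0.133−0.049) = 179.9170
P₀ = Σ Dₜ/(1+r)ᵗ + TV_7/(1+r)^7 = 115.0486

R$115.05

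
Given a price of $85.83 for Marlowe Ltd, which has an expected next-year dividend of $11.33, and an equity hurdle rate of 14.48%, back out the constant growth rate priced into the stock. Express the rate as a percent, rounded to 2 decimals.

1.28%

From P₀ = D₁/(r − g), the implied growth is g = r − D₁/P₀.
g = 0.1448 − 11.33/85.83 = 0.1448 − 0.13201 = 0.01279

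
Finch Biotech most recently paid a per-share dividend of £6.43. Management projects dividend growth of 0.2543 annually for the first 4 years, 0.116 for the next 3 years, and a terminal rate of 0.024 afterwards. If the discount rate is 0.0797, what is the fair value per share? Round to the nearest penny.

£313.25

Three-stage DDM. Project D₁…D_7; terminal Gordon value at t=7 with g = 0.024; discount at r = 0.0797.
D_1 = 8.0651
D_2 = 10.1161
D_3 = 12.6886
D_4 = 15.9154
D_5 = 17.7615
D_6 = 19.8219
D_7 = 22.1212
TV_7 = 22.6521/(0.0797−0.024) = 406.6811
P₀ = Σ Dₜ/(1+r)ᵗ + TV_7/(1+r)^7 = 313.2460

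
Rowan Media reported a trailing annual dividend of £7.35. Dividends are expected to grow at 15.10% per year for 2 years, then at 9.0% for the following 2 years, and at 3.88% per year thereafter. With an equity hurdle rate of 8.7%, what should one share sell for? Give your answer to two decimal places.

£211.16

Three-stage DDM. Project D₁…D_4; terminal Gordon value at t=4 with g = 0.0388; discount at r = 0.087.
D_1 = 8.4598
D_2 = 9.7373
D_3 = 10.6136
D_4 = 11.5689
TV_4 = 12.0177/(0.087−0.0388) = 249.3308
P₀ = Σ Dₜ/(1+r)ᵗ + TV_4/(1+r)^4 = 211.1642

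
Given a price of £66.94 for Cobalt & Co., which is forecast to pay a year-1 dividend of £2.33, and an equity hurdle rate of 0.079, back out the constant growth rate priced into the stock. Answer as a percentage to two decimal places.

4.42%

From P₀ = D₁/(r − g), the implied growth is g = r − D₁/P₀.
g = 0.079 − 2.33/66.94 = 0.079 − 0.03481 = 0.04419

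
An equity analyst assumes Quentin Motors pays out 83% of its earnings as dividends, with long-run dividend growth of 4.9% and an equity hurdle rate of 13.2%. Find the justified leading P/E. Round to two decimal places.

Justified leading P/E = b/(r−g) = 0.83/(0.132−0.049) = 10.0000

10.00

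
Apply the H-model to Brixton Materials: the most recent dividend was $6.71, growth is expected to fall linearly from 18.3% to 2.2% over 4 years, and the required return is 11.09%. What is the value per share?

H-model: P₀ = D₀[(1+g_L) + H(g_S−g_L)]/(r−g_L), with H = 4/2 = 2.
P₀ = 6.71 × [(1+0.022) + 2×(0.183−0.022)] / (0.1109−0.022)
   = 6.71 × 1.3440 / 0.0889 = 101.4425

$101.44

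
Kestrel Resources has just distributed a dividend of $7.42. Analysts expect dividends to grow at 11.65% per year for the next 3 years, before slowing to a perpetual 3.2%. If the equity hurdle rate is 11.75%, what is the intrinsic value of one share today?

Two-stage DDM. Project D₁…D_3 at 0.1165, terminal growth 0.032, discount at r = 0.1175.
D_1 = 8.2844
D_2 = 9.2496
D_3 = 10.3271
Terminal value at t=3: TV = D_4/(r−g) = 10.6576/(0.1175−0.032) = 124.6504
P₀ = 8.2844/(1+0.1175)^1 + 9.2496/(1+0.1175)^2 + 10.3271/(1+0.1175)^3 + 124.6504/(1+0.1175)^3 = 111.5407

$111.54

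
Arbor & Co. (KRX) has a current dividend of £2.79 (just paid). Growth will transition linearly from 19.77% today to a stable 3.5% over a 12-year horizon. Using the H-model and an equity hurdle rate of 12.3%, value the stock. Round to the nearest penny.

£63.76

H-model: P₀ = D₀[(1+g_L) + H(g_S−g_L)]/(r−g_L), with H = 12/2 = 6.
P₀ = 2.79 × [(1+0.035) + 6×(0.1977−0.035)] / (0.123−0.035)
   = 2.79 × 2.0112 / 0.088 = 63.7642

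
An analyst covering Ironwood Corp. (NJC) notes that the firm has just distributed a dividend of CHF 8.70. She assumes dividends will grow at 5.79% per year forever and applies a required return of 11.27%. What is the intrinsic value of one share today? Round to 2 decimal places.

Gordon growth model: P₀ = D₁/(r − g). D₁ = 8.70 × (1 + 0.0579) = 9.2037.
P₀ = 9.2037 / (0.1127 − 0.0579) = 9.2037 / 0.0548 = 167.9513

CHF 167.95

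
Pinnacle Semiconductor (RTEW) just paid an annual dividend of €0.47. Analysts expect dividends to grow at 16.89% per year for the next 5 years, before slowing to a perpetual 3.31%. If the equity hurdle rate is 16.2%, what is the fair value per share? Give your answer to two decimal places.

€6.27

Two-stage DDM. Project D₁…D_5 at 0.1689, terminal growth 0.0331, discount at r = 0.162.
D_1 = 0.5494
D_2 = 0.6422
D_3 = 0.7506
D_4 = 0.8774
D_5 = 1.0256
Terminal value at t=5: TV = D_6/(r−g) = 1.0596/(0.162−0.0331) = 8.2200
P₀ = 0.5494/(1+0.162)^1 + 0.6422/(1+0.162)^2 + 0.7506/(1+0.162)^3 + 0.8774/(1+0.162)^4 + 1.0256/(1+0.162)^5 + 8.2200/(1+0.162)^5 = 6.2723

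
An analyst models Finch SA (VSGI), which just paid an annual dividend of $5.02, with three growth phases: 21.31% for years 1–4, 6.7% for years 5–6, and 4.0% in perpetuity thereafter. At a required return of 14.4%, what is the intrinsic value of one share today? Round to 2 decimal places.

$89.96

Three-stage DDM. Project D₁…D_6; terminal Gordon value at t=6 with g = 0.04; discount at r = 0.144.
D_1 = 6.0898
D_2 = 7.3875
D_3 = 8.9618
D_4 = 10.8715
D_5 = 11.5999
D_6 = 12.3771
TV_6 = 12.8722/(0.144−0.04) = 123.7710
P₀ = Σ Dₜ/(1+r)ᵗ + TV_6/(1+r)^6 = 89.9583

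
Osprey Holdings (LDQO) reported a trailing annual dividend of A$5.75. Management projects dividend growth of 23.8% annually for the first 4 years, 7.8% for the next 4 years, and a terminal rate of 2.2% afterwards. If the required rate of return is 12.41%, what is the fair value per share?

A$131.57

Three-stage DDM. Project D₁…D_8; terminal Gordon value at t=8 with g = 0.022; discount at r = 0.1241.
D_1 = 7.1185
D_2 = 8.8127
D_3 = 10.9101
D_4 = 13.5067
D_5 = 14.5603
D_6 = 15.6960
D_7 = 16.9202
D_8 = 18.2400
TV_8 = 18.6413/(0.1241−0.022) = 182.5789
P₀ = Σ Dₜ/(1+r)ᵗ + TV_8/(1+r)^8 = 131.5703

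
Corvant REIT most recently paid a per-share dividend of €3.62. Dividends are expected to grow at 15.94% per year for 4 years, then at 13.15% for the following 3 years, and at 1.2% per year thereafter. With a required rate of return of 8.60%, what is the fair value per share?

€105.16

Three-stage DDM. Project D₁…D_7; terminal Gordon value at t=7 with g = 0.012; discount at r = 0.086.
D_1 = 4.1970
D_2 = 4.8660
D_3 = 5.6417
D_4 = 6.5410
D_5 = 7.4011
D_6 = 8.3743
D_7 = 9.4756
TV_7 = 9.5893/(0.086−0.012) = 129.5848
P₀ = Σ Dₜ/(1+r)ᵗ + TV_7/(1+r)^7 = 105.1558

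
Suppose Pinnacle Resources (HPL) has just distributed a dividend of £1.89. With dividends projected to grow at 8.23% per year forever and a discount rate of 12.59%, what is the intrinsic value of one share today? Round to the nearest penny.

£46.92

Gordon growth model: P₀ = D₁/(r − g). D₁ = 1.89 × (1 + 0.0823) = 2.0455.
P₀ = 2.0455 / (0.1259 − 0.0823) = 2.0455 / 0.0436 = 46.9162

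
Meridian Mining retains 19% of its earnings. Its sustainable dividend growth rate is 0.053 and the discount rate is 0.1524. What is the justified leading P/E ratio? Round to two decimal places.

Payout ratio b = 1 − 0.19 = 0.81.
Justified leading P/E = b/(r−g) = 0.81/(0.1524−0.053) = 8.1489

8.15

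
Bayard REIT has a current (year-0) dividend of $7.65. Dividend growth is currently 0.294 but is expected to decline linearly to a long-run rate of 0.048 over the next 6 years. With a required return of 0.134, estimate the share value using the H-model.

H-model: P₀ = D₀[(1+g_L) + H(g_S−g_L)]/(r−g_L), with H = 6/2 = 3.
P₀ = 7.65 × [(1+0.048) + 3×(0.294−0.048)] / (0.134−0.048)
   = 7.65 × 1.7860 / 0.086 = 158.8709

$158.87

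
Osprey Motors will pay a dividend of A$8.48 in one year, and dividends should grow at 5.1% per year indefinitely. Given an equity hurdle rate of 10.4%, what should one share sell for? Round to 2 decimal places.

Gordon growth model: P₀ = D₁/(r − g), with D₁ = 8.48 given directly.
P₀ = 8.4800 / (0.104 − 0.051) = 8.4800 / 0.053 = 160.0000

A$160.00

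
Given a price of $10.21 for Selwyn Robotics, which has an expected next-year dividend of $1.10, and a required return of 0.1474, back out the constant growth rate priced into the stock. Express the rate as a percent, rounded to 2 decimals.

3.97%

From P₀ = D₁/(r − g), the implied growth is g = r − D₁/P₀.
g = 0.1474 − 1.10/10.21 = 0.1474 − 0.10774 = 0.03966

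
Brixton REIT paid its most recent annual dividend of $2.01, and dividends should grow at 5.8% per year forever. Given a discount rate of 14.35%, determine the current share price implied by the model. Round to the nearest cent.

Gordon growth model: P₀ = D₁/(r − g). D₁ = 2.01 × (1 + 0.058) = 2.1266.
P₀ = 2.1266 / (0.1435 − 0.058) = 2.1266 / 0.0855 = 24.8723

$24.87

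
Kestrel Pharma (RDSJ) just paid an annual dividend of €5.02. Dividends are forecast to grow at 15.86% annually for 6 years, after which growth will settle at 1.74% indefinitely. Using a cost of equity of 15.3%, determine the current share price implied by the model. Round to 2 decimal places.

Two-stage DDM. Project D₁…D_6 at 0.1586, terminal growth 0.0174, discount at r = 0.153.
D_1 = 5.8162
D_2 = 6.7386
D_3 = 7.8074
D_4 = 9.0456
D_5 = 10.4802
D_6 = 12.1424
Terminal value at t=6: TV = D_7/(r−g) = 12.3537/(0.153−0.0174) = 91.1039
P₀ = 5.8162/(1+0.153)^1 + 6.7386/(1+0.153)^2 + 7.8074/(1+0.153)^3 + 9.0456/(1+0.153)^4 + 10.4802/(1+0.153)^5 + 12.1424/(1+0.153)^6 + 91.1039/(1+0.153)^6 = 69.4120

€69.41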